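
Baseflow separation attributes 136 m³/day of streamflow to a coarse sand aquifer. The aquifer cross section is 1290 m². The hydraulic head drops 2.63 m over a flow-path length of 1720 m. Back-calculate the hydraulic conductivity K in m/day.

Hydraulic gradient i = Δh / L = 2.63 / 1720 = 0.001529.
From Q = K·A·i, K = Q / (A·i) = 136 / (1290 × 0.001529) = 68.95 m/day.

68.9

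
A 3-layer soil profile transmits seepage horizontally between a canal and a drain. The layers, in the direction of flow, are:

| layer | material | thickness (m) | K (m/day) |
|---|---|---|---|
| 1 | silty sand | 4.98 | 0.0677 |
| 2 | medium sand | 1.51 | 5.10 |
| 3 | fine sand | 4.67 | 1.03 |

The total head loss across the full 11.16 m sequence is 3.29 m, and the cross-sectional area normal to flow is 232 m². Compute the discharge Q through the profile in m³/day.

Flow is perpendicular to layering, so the layers act in series and the equivalent K is the thickness-weighted harmonic mean.
Total thickness L = 4.98 + 1.51 + 4.67 = 11.16 m.
Σ(b_i/K_i) = 4.98/0.0677 + 1.51/5.10 + 4.67/1.03 = 78.39 d.
K_eq = L / Σ(b_i/K_i) = 11.16 / 78.39 = 0.1424 m/day.
Q = K_eq · A · (Δh/L) = 0.1424 × 232 × (3.29/11.16) = 9.737 m³/day.

9.74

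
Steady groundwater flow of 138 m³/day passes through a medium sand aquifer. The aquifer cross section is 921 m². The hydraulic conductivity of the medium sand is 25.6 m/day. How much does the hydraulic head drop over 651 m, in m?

3.81

From Q = K·A·i, i = Q / (K·A) = 138 / (25.60 × 921.0) = 0.005853.
Head loss Δh = i · L = 0.005853 × 651 = 3.810 m.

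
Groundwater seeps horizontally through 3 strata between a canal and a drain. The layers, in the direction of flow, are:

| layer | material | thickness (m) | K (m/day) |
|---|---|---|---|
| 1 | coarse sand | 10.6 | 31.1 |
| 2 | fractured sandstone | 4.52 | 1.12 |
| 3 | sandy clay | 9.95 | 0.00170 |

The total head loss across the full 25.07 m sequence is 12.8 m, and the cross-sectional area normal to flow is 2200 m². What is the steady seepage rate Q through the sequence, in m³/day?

Flow is perpendicular to layering, so the layers act in series and the equivalent K is the thickness-weighted harmonic mean.
Total thickness L = 10.6 + 4.52 + 9.95 = 25.07 m.
Σ(b_i/K_i) = 10.6/31.1 + 4.52/1.12 + 9.95/0.00170 = 5857 d.
K_eq = L / Σ(b_i/K_i) = 25.07 / 5857 = 0.004280 m/day.
Q = K_eq · A · (Δh/L) = 0.004280 × 2200 × (12.8/25.07) = 4.808 m³/day.

4.81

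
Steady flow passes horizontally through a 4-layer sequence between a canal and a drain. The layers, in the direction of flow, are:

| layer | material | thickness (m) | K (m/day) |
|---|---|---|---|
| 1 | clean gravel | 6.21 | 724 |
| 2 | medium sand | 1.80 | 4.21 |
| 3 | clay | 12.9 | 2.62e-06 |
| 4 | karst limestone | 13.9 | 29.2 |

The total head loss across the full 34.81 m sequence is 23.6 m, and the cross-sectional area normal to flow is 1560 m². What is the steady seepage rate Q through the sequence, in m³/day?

Flow is perpendicular to layering, so the layers act in series and the equivalent K is the thickness-weighted harmonic mean.
Total thickness L = 6.21 + 1.80 + 12.9 + 13.9 = 34.81 m.
Σ(b_i/K_i) = 6.21/724 + 1.80/4.21 + 12.9/2.62e-06 + 13.9/29.2 = 4.924e+06 d.
K_eq = L / Σ(b_i/K_i) = 34.81 / 4.924e+06 = 7.070e-06 m/day.
Q = K_eq · A · (Δh/L) = 7.070e-06 × 1560 × (23.6/34.81) = 0.007477 m³/day.

0.00748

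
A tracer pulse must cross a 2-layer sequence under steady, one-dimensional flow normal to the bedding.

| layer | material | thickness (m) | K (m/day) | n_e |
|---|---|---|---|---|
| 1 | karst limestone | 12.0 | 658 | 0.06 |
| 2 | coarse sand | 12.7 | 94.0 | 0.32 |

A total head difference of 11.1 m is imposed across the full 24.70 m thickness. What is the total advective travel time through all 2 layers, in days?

0.0661

With flow normal to the layers, continuity requires the same specific discharge q through every layer.
Σ(b_i/K_i) = 12.0/658 + 12.7/94.0 = 0.1533 d.
q = Δh / Σ(b_i/K_i) = 11.1 / 0.1533 = 72.39 m/day.
In each layer the seepage velocity is v_i = q/n_i, so the layer transit time is t_i = b_i·n_i / q:
  layer 1 (karst limestone): t_1 = 12.0 × 0.06 / 72.39 = 0.009947 d
  layer 2 (coarse sand): t_2 = 12.7 × 0.32 / 72.39 = 0.05614 d
Total t = Σ t_i = 0.06609 days.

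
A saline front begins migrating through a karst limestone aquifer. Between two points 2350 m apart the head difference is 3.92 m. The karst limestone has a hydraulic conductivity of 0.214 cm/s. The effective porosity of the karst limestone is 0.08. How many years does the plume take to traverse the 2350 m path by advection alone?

1.67

Convert K: 0.214 cm/s × 864 = 184.9 m/day.
Hydraulic gradient i = Δh / L = 3.92 / 2350 = 0.001668.
Darcy flux q = K · i = 184.9 × 0.001668 = 0.3084 m/day.
Seepage velocity v = q / n_e = 0.3084 / 0.08 = 3.855 m/day.
Travel time t = L / v = 2350 / 3.855 = 609.6 days = 1.669 years.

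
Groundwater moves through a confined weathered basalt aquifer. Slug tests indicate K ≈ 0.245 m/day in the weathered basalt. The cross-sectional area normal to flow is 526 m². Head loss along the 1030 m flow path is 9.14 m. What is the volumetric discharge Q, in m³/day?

1.14

Hydraulic gradient i = Δh / L = 9.14 / 1030 = 0.008874.
Darcy's law: Q = K · A · i = 0.2450 × 526.0 × 0.008874 = 1.144 m³/day.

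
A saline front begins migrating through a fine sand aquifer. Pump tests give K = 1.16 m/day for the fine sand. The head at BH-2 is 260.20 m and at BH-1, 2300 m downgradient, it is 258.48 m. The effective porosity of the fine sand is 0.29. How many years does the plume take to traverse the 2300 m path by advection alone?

2110

Hydraulic gradient i = (260.20 − 258.48) / 2300 = 1.72 / 2300 = 0.0007478.
Darcy flux q = K · i = 1.160 × 0.0007478 = 0.0008675 m/day.
Seepage velocity v = q / n_e = 0.0008675 / 0.29 = 0.002991 m/day.
Travel time t = L / v = 2300 / 0.002991 = 7.689e+05 days = 2105 years.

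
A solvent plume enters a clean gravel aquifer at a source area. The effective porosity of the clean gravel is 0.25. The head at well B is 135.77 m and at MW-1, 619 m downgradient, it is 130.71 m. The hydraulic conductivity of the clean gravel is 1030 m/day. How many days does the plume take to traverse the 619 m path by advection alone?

18.4

Hydraulic gradient i = (135.77 − 130.71) / 619 = 5.06 / 619 = 0.008174.
Darcy flux q = K · i = 1030 × 0.008174 = 8.420 m/day.
Seepage velocity v = q / n_e = 8.420 / 0.25 = 33.68 m/day.
Travel time t = L / v = 619 / 33.68 = 18.38 days.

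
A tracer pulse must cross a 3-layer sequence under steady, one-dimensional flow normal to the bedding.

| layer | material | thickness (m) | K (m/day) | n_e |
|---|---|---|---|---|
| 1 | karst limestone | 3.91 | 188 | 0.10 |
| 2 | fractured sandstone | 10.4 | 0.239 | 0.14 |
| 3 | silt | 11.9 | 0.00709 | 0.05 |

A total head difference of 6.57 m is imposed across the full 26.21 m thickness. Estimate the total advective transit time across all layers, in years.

With flow normal to the layers, continuity requires the same specific discharge q through every layer.
Σ(b_i/K_i) = 3.91/188 + 10.4/0.239 + 11.9/0.00709 = 1722 d.
q = Δh / Σ(b_i/K_i) = 6.57 / 1722 = 0.003815 m/day.
In each layer the seepage velocity is v_i = q/n_i, so the layer transit time is t_i = b_i·n_i / q:
  layer 1 (karst limestone): t_1 = 3.91 × 0.10 / 0.003815 = 102.5 d
  layer 2 (fractured sandstone): t_2 = 10.4 × 0.14 / 0.003815 = 381.6 d
  layer 3 (silt): t_3 = 11.9 × 0.05 / 0.003815 = 155.9 d
Total t = Σ t_i = 640.0 days = 1.752 years.

1.75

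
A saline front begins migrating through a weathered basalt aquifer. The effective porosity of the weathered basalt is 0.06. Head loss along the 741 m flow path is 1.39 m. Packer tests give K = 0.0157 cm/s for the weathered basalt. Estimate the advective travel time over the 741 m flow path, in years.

Convert K: 0.0157 cm/s × 864 = 13.56 m/day.
Hydraulic gradient i = Δh / L = 1.39 / 741 = 0.001876.
Darcy flux q = K · i = 13.56 × 0.001876 = 0.02545 m/day.
Seepage velocity v = q / n_e = 0.02545 / 0.06 = 0.4241 m/day.
Travel time t = L / v = 741 / 0.4241 = 1747 days = 4.784 years.

4.78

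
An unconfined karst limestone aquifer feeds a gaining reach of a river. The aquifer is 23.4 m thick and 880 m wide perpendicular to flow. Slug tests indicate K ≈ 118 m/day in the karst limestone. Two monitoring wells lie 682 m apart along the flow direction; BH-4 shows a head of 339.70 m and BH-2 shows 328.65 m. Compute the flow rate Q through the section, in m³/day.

Cross-sectional area A = 880 × 23.4 = 20592 m².
Hydraulic gradient i = (339.70 − 328.65) / 682 = 11.05 / 682 = 0.01620.
Darcy's law: Q = K · A · i = 118.0 × 20592 × 0.01620 = 39369 m³/day.

39400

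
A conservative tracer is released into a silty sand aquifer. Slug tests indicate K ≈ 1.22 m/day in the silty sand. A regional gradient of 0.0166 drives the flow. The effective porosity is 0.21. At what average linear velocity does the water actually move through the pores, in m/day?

0.0964

Hydraulic gradient i = 0.0166.
Darcy flux q = K · i = 1.220 × 0.01660 = 0.02025 m/day.
Seepage velocity v = q / n_e = 0.02025 / 0.21 = 0.09644 m/day.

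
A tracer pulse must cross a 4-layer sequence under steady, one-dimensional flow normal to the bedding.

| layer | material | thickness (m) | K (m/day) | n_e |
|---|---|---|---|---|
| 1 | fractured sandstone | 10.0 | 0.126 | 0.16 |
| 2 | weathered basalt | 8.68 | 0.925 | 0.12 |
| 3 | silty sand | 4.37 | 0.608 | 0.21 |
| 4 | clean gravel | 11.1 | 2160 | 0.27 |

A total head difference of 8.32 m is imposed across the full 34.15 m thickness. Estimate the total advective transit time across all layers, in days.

With flow normal to the layers, continuity requires the same specific discharge q through every layer.
Σ(b_i/K_i) = 10.0/0.126 + 8.68/0.925 + 4.37/0.608 + 11.1/2160 = 95.94 d.
q = Δh / Σ(b_i/K_i) = 8.32 / 95.94 = 0.08672 m/day.
In each layer the seepage velocity is v_i = q/n_i, so the layer transit time is t_i = b_i·n_i / q:
  layer 1 (fractured sandstone): t_1 = 10.0 × 0.16 / 0.08672 = 18.45 d
  layer 2 (weathered basalt): t_2 = 8.68 × 0.12 / 0.08672 = 12.01 d
  layer 3 (silty sand): t_3 = 4.37 × 0.21 / 0.08672 = 10.58 d
  layer 4 (clean gravel): t_4 = 11.1 × 0.27 / 0.08672 = 34.56 d
Total t = Σ t_i = 75.60 days.

75.6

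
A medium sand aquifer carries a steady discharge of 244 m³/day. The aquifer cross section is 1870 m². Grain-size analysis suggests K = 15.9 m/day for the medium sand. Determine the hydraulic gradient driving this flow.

From Q = K·A·i, i = Q / (K·A) = 244 / (15.90 × 1870) = 0.008206.

0.00821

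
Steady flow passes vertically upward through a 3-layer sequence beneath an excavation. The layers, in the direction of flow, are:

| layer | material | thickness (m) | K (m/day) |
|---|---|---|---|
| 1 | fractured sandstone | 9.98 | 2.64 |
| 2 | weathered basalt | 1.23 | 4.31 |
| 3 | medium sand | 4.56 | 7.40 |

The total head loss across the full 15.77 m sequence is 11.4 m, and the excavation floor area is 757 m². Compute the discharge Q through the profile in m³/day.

Flow is perpendicular to layering, so the layers act in series and the equivalent K is the thickness-weighted harmonic mean.
Total thickness L = 9.98 + 1.23 + 4.56 = 15.77 m.
Σ(b_i/K_i) = 9.98/2.64 + 1.23/4.31 + 4.56/7.40 = 4.682 d.
K_eq = L / Σ(b_i/K_i) = 15.77 / 4.682 = 3.368 m/day.
Q = K_eq · A · (Δh/L) = 3.368 × 757 × (11.4/15.77) = 1843 m³/day.

1840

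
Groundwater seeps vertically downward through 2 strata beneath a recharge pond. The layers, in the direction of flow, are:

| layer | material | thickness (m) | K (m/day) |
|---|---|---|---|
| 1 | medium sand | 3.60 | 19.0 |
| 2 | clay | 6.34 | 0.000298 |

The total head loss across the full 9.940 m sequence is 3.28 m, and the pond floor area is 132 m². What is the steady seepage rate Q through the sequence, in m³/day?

0.0204

Flow is perpendicular to layering, so the layers act in series and the equivalent K is the thickness-weighted harmonic mean.
Total thickness L = 3.60 + 6.34 = 9.940 m.
Σ(b_i/K_i) = 3.60/19.0 + 6.34/0.000298 = 21275 d.
K_eq = L / Σ(b_i/K_i) = 9.940 / 21275 = 0.0004672 m/day.
Q = K_eq · A · (Δh/L) = 0.0004672 × 132 × (3.28/9.940) = 0.02035 m³/day.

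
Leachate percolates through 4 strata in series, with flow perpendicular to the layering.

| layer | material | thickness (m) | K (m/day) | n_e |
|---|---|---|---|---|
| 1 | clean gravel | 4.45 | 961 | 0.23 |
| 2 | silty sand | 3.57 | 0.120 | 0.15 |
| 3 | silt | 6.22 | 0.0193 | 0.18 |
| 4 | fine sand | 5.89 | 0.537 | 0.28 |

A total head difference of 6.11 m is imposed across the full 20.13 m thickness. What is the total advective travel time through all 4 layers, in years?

0.704

With flow normal to the layers, continuity requires the same specific discharge q through every layer.
Σ(b_i/K_i) = 4.45/961 + 3.57/0.120 + 6.22/0.0193 + 5.89/0.537 = 363.0 d.
q = Δh / Σ(b_i/K_i) = 6.11 / 363.0 = 0.01683 m/day.
In each layer the seepage velocity is v_i = q/n_i, so the layer transit time is t_i = b_i·n_i / q:
  layer 1 (clean gravel): t_1 = 4.45 × 0.23 / 0.01683 = 60.81 d
  layer 2 (silty sand): t_2 = 3.57 × 0.15 / 0.01683 = 31.81 d
  layer 3 (silt): t_3 = 6.22 × 0.18 / 0.01683 = 66.52 d
  layer 4 (fine sand): t_4 = 5.89 × 0.28 / 0.01683 = 97.98 d
Total t = Σ t_i = 257.1 days = 0.7040 years.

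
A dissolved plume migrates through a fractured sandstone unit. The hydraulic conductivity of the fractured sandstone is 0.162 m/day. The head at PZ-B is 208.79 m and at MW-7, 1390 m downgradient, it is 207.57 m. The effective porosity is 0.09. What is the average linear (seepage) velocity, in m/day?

0.00158

Hydraulic gradient i = (208.79 − 207.57) / 1390 = 1.22 / 1390 = 0.0008777.
Darcy flux q = K · i = 0.1620 × 0.0008777 = 0.0001422 m/day.
Seepage velocity v = q / n_e = 0.0001422 / 0.09 = 0.001580 m/day.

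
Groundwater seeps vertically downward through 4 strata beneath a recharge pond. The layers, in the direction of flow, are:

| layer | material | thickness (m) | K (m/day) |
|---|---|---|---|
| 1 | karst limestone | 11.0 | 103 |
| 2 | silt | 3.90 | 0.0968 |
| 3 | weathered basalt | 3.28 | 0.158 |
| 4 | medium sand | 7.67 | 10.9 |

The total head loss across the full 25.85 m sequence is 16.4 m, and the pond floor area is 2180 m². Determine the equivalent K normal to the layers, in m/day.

Flow is perpendicular to layering, so the layers act in series and the equivalent K is the thickness-weighted harmonic mean.
Total thickness L = 11.0 + 3.90 + 3.28 + 7.67 = 25.85 m.
Σ(b_i/K_i) = 11.0/103 + 3.90/0.0968 + 3.28/0.158 + 7.67/10.9 = 61.86 d.
K_eq = L / Σ(b_i/K_i) = 25.85 / 61.86 = 0.4179 m/day.

0.418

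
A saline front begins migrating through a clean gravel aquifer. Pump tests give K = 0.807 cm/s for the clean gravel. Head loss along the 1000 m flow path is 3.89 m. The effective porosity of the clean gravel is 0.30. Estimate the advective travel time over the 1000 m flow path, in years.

0.303

Convert K: 0.807 cm/s × 864 = 697.2 m/day.
Hydraulic gradient i = Δh / L = 3.89 / 1000 = 0.003890.
Darcy flux q = K · i = 697.2 × 0.003890 = 2.712 m/day.
Seepage velocity v = q / n_e = 2.712 / 0.30 = 9.041 m/day.
Travel time t = L / v = 1000 / 9.041 = 110.6 days = 0.3028 years.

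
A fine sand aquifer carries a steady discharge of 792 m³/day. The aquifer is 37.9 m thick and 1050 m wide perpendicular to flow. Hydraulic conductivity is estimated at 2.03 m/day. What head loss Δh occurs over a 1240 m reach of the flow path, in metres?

12.2

Cross-sectional area A = 1050 × 37.9 = 39795 m².
From Q = K·A·i, i = Q / (K·A) = 792 / (2.030 × 39795) = 0.009804.
Head loss Δh = i · L = 0.009804 × 1240 = 12.16 m.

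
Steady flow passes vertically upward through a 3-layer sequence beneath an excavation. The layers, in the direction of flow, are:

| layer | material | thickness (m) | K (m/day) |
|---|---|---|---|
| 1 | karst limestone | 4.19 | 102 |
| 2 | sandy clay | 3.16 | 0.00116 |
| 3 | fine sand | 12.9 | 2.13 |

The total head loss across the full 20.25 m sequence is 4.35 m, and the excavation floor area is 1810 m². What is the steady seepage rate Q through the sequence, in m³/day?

Flow is perpendicular to layering, so the layers act in series and the equivalent K is the thickness-weighted harmonic mean.
Total thickness L = 4.19 + 3.16 + 12.9 = 20.25 m.
Σ(b_i/K_i) = 4.19/102 + 3.16/0.00116 + 12.9/2.13 = 2730 d.
K_eq = L / Σ(b_i/K_i) = 20.25 / 2730 = 0.007417 m/day.
Q = K_eq · A · (Δh/L) = 0.007417 × 1810 × (4.35/20.25) = 2.884 m³/day.

2.88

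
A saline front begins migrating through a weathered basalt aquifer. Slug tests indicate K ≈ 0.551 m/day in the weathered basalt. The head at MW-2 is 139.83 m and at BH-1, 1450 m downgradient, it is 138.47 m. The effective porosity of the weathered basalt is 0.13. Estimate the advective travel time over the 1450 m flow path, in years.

999

Hydraulic gradient i = (139.83 − 138.47) / 1450 = 1.36 / 1450 = 0.0009379.
Darcy flux q = K · i = 0.5510 × 0.0009379 = 0.0005168 m/day.
Seepage velocity v = q / n_e = 0.0005168 / 0.13 = 0.003975 m/day.
Travel time t = L / v = 1450 / 0.003975 = 3.647e+05 days = 998.6 years.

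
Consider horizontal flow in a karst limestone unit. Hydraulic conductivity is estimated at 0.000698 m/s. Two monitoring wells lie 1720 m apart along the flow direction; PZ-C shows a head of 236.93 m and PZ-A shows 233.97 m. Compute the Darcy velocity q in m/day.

Convert K: 0.000698 m/s × 86400 = 60.31 m/day.
Hydraulic gradient i = (236.93 − 233.97) / 1720 = 2.96 / 1720 = 0.001721.
Specific discharge q = K · i = 60.31 × 0.001721 = 0.1038 m/day.

0.104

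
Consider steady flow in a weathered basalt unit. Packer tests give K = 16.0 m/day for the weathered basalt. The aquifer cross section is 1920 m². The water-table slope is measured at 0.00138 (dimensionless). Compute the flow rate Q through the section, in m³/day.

Hydraulic gradient i = 0.00138.
Darcy's law: Q = K · A · i = 16.00 × 1920 × 0.001380 = 42.39 m³/day.

42.4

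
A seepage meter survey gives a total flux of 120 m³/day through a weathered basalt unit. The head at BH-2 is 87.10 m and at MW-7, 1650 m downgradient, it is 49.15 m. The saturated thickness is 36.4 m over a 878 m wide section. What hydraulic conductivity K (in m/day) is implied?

0.163

Cross-sectional area A = 878 × 36.4 = 31959 m².
Hydraulic gradient i = (87.10 − 49.15) / 1650 = 37.95 / 1650 = 0.02300.
From Q = K·A·i, K = Q / (A·i) = 120 / (31959 × 0.02300) = 0.1633 m/day.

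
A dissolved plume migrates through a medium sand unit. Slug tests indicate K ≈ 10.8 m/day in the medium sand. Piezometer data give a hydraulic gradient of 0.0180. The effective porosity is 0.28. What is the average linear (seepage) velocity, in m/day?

Hydraulic gradient i = 0.0180.
Darcy flux q = K · i = 10.80 × 0.01800 = 0.1944 m/day.
Seepage velocity v = q / n_e = 0.1944 / 0.28 = 0.6943 m/day.

0.694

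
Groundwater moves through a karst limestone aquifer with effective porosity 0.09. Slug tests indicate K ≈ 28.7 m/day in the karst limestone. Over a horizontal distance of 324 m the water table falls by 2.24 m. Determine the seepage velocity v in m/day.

Hydraulic gradient i = Δh / L = 2.24 / 324 = 0.006914.
Darcy flux q = K · i = 28.70 × 0.006914 = 0.1984 m/day.
Seepage velocity v = q / n_e = 0.1984 / 0.09 = 2.205 m/day.

2.20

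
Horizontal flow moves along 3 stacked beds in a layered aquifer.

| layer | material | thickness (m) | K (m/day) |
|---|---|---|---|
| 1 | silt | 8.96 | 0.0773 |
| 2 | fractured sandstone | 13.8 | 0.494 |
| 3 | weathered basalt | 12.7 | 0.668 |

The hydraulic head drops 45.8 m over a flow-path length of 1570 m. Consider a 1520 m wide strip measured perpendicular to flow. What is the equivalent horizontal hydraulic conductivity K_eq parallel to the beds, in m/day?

0.451

Flow is parallel to layering, so each bed carries its own Darcy discharge and the transmissivities add.
Σ(K_i·b_i) = 0.0773×8.96 + 0.494×13.8 + 0.668×12.7 = 15.99 m²/day.
Total thickness b = 35.46 m, so K_eq = Σ(K_i·b_i)/b = 0.4510 m/day.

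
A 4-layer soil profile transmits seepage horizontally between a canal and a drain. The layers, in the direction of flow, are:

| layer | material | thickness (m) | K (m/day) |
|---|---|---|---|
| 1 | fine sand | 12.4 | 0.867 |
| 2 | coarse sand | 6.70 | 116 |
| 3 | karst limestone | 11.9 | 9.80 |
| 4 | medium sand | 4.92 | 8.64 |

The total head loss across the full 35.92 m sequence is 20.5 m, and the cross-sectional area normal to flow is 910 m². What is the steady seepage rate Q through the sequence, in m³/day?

1160

Flow is perpendicular to layering, so the layers act in series and the equivalent K is the thickness-weighted harmonic mean.
Total thickness L = 12.4 + 6.70 + 11.9 + 4.92 = 35.92 m.
Σ(b_i/K_i) = 12.4/0.867 + 6.70/116 + 11.9/9.80 + 4.92/8.64 = 16.14 d.
K_eq = L / Σ(b_i/K_i) = 35.92 / 16.14 = 2.225 m/day.
Q = K_eq · A · (Δh/L) = 2.225 × 910 × (20.5/35.92) = 1156 m³/day.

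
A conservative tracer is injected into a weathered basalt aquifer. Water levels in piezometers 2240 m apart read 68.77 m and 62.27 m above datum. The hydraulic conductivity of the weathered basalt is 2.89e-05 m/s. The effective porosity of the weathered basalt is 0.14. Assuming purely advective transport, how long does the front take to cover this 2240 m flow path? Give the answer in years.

Convert K: 2.89e-05 m/s × 86400 = 2.497 m/day.
Hydraulic gradient i = (68.77 − 62.27) / 2240 = 6.5 / 2240 = 0.002902.
Darcy flux q = K · i = 2.497 × 0.002902 = 0.007246 m/day.
Seepage velocity v = q / n_e = 0.007246 / 0.14 = 0.05175 m/day.
Travel time t = L / v = 2240 / 0.05175 = 43281 days = 118.5 years.

118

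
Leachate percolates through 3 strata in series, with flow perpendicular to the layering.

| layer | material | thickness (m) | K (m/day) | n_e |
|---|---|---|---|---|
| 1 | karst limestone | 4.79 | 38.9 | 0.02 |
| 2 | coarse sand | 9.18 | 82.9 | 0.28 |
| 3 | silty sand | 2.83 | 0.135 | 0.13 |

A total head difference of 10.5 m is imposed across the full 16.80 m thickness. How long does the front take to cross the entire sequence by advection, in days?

6.13

With flow normal to the layers, continuity requires the same specific discharge q through every layer.
Σ(b_i/K_i) = 4.79/38.9 + 9.18/82.9 + 2.83/0.135 = 21.20 d.
q = Δh / Σ(b_i/K_i) = 10.5 / 21.20 = 0.4954 m/day.
In each layer the seepage velocity is v_i = q/n_i, so the layer transit time is t_i = b_i·n_i / q:
  layer 1 (karst limestone): t_1 = 4.79 × 0.02 / 0.4954 = 0.1934 d
  layer 2 (coarse sand): t_2 = 9.18 × 0.28 / 0.4954 = 5.189 d
  layer 3 (silty sand): t_3 = 2.83 × 0.13 / 0.4954 = 0.7427 d
Total t = Σ t_i = 6.125 days.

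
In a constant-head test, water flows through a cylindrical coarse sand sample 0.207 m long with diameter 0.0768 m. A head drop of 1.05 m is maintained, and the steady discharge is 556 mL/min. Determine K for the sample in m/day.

34.1

Cross-sectional area A = π·(d/2)² = π × (0.0768/2)² = 0.004632 m².
Convert discharge: 556 mL/min = 9.267e-06 m³/s.
Darcy's law rearranged: K = Q·L / (A·Δh) = 9.267e-06 × 0.207 / (0.004632 × 1.05) = 0.0003944 m/s = 34.07 m/day.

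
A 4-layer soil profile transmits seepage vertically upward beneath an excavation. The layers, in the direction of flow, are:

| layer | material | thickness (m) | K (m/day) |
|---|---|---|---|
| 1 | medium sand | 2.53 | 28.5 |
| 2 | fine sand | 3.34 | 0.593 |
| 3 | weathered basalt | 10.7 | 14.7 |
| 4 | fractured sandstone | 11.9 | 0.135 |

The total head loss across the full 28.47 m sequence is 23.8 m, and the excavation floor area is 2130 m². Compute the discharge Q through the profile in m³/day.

Flow is perpendicular to layering, so the layers act in series and the equivalent K is the thickness-weighted harmonic mean.
Total thickness L = 2.53 + 3.34 + 10.7 + 11.9 = 28.47 m.
Σ(b_i/K_i) = 2.53/28.5 + 3.34/0.593 + 10.7/14.7 + 11.9/0.135 = 94.60 d.
K_eq = L / Σ(b_i/K_i) = 28.47 / 94.60 = 0.3010 m/day.
Q = K_eq · A · (Δh/L) = 0.3010 × 2130 × (23.8/28.47) = 535.9 m³/day.

536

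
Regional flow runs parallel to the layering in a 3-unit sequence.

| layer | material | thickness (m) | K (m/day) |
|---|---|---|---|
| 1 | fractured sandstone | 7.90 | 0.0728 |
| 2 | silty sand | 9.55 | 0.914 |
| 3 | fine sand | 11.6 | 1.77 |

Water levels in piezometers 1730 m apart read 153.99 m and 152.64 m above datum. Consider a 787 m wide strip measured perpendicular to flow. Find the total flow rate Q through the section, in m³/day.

Flow is parallel to layering, so each bed carries its own Darcy discharge and the transmissivities add.
Σ(K_i·b_i) = 0.0728×7.90 + 0.914×9.55 + 1.77×11.6 = 29.84 m²/day.
Hydraulic gradient i = (153.99 − 152.64) / 1730 = 1.35 / 1730 = 0.0007803.
Q = Σ(K_i·b_i) · W · i = 29.84 × 787 × 0.0007803 = 18.32 m³/day.

18.3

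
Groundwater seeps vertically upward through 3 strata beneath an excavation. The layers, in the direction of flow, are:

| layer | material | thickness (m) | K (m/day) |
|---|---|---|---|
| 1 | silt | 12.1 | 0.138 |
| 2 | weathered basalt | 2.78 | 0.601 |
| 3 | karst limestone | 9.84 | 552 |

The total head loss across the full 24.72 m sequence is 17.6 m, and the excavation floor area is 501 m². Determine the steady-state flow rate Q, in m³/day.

95.5

Flow is perpendicular to layering, so the layers act in series and the equivalent K is the thickness-weighted harmonic mean.
Total thickness L = 12.1 + 2.78 + 9.84 = 24.72 m.
Σ(b_i/K_i) = 12.1/0.138 + 2.78/0.601 + 9.84/552 = 92.32 d.
K_eq = L / Σ(b_i/K_i) = 24.72 / 92.32 = 0.2678 m/day.
Q = K_eq · A · (Δh/L) = 0.2678 × 501 × (17.6/24.72) = 95.51 m³/day.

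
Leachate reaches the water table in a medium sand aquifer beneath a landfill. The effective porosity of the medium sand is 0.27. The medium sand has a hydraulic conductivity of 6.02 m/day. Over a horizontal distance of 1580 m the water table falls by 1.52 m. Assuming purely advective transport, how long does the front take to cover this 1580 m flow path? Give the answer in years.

202

Hydraulic gradient i = Δh / L = 1.52 / 1580 = 0.0009620.
Darcy flux q = K · i = 6.020 × 0.0009620 = 0.005791 m/day.
Seepage velocity v = q / n_e = 0.005791 / 0.27 = 0.02145 m/day.
Travel time t = L / v = 1580 / 0.02145 = 73661 days = 201.7 years.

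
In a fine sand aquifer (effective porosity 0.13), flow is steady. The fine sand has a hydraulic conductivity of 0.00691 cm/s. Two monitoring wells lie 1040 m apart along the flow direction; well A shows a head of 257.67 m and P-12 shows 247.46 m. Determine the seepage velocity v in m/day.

Convert K: 0.00691 cm/s × 864 = 5.970 m/day.
Hydraulic gradient i = (257.67 − 247.46) / 1040 = 10.21 / 1040 = 0.009817.
Darcy flux q = K · i = 5.970 × 0.009817 = 0.05861 m/day.
Seepage velocity v = q / n_e = 0.05861 / 0.13 = 0.4509 m/day.

0.451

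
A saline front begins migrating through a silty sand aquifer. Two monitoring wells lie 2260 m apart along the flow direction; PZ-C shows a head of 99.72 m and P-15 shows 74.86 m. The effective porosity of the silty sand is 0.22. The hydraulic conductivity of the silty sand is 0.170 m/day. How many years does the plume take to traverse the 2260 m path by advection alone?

Hydraulic gradient i = (99.72 − 74.86) / 2260 = 24.86 / 2260 = 0.01100.
Darcy flux q = K · i = 0.1700 × 0.01100 = 0.001870 m/day.
Seepage velocity v = q / n_e = 0.001870 / 0.22 = 0.008500 m/day.
Travel time t = L / v = 2260 / 0.008500 = 2.659e+05 days = 727.9 years.

728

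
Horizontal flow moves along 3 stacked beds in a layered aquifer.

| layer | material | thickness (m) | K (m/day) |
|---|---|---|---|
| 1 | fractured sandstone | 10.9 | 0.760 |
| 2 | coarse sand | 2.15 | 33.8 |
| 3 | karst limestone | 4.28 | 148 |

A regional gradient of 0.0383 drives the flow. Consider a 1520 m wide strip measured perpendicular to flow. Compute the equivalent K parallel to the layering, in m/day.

Flow is parallel to layering, so each bed carries its own Darcy discharge and the transmissivities add.
Σ(K_i·b_i) = 0.760×10.9 + 33.8×2.15 + 148×4.28 = 714.4 m²/day.
Total thickness b = 17.33 m, so K_eq = Σ(K_i·b_i)/b = 41.22 m/day.

41.2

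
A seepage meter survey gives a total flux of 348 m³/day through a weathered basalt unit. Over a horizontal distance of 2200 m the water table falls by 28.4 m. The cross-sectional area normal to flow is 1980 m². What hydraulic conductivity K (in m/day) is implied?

13.6

Hydraulic gradient i = Δh / L = 28.4 / 2200 = 0.01291.
From Q = K·A·i, K = Q / (A·i) = 348 / (1980 × 0.01291) = 13.62 m/day.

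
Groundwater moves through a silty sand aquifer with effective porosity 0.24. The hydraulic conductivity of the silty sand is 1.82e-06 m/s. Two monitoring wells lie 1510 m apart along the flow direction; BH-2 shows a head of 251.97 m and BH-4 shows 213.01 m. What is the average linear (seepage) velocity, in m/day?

0.0169

Convert K: 1.82e-06 m/s × 86400 = 0.1572 m/day.
Hydraulic gradient i = (251.97 − 213.01) / 1510 = 38.96 / 1510 = 0.02580.
Darcy flux q = K · i = 0.1572 × 0.02580 = 0.004057 m/day.
Seepage velocity v = q / n_e = 0.004057 / 0.24 = 0.01691 m/day.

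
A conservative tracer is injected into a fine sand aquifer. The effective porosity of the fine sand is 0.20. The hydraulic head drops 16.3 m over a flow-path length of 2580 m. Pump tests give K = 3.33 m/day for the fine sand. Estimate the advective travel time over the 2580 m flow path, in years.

67.2

Hydraulic gradient i = Δh / L = 16.3 / 2580 = 0.006318.
Darcy flux q = K · i = 3.330 × 0.006318 = 0.02104 m/day.
Seepage velocity v = q / n_e = 0.02104 / 0.20 = 0.1052 m/day.
Travel time t = L / v = 2580 / 0.1052 = 24527 days = 67.15 years.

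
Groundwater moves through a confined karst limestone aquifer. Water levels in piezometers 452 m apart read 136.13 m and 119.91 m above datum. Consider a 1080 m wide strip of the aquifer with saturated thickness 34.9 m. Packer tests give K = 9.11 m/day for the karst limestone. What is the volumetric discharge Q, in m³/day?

12300

Cross-sectional area A = 1080 × 34.9 = 37692 m².
Hydraulic gradient i = (136.13 − 119.91) / 452 = 16.22 / 452 = 0.03588.
Darcy's law: Q = K · A · i = 9.110 × 37692 × 0.03588 = 12322 m³/day.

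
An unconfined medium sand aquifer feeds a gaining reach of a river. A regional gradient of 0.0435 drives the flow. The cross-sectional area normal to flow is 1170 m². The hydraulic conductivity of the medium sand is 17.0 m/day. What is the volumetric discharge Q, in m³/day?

Hydraulic gradient i = 0.0435.
Darcy's law: Q = K · A · i = 17.00 × 1170 × 0.04350 = 865.2 m³/day.

865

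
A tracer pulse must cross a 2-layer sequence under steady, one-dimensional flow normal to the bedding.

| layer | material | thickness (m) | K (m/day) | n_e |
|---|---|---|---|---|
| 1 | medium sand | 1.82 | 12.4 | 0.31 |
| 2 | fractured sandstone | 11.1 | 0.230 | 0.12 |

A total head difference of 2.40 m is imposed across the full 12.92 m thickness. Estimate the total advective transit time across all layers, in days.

With flow normal to the layers, continuity requires the same specific discharge q through every layer.
Σ(b_i/K_i) = 1.82/12.4 + 11.1/0.230 = 48.41 d.
q = Δh / Σ(b_i/K_i) = 2.40 / 48.41 = 0.04958 m/day.
In each layer the seepage velocity is v_i = q/n_i, so the layer transit time is t_i = b_i·n_i / q:
  layer 1 (medium sand): t_1 = 1.82 × 0.31 / 0.04958 = 11.38 d
  layer 2 (fractured sandstone): t_2 = 11.1 × 0.12 / 0.04958 = 26.87 d
Total t = Σ t_i = 38.25 days.

38.2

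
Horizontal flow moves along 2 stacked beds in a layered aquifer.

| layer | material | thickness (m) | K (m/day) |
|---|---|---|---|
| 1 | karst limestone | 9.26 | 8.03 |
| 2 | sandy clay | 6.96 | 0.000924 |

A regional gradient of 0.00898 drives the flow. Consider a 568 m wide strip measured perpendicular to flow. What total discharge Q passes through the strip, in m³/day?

Flow is parallel to layering, so each bed carries its own Darcy discharge and the transmissivities add.
Σ(K_i·b_i) = 8.03×9.26 + 0.000924×6.96 = 74.36 m²/day.
Hydraulic gradient i = 0.00898.
Q = Σ(K_i·b_i) · W · i = 74.36 × 568 × 0.008980 = 379.3 m³/day.

379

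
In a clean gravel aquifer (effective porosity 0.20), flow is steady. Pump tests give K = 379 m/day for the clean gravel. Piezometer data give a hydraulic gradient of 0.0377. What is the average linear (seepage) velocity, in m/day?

71.4

Hydraulic gradient i = 0.0377.
Darcy flux q = K · i = 379.0 × 0.03770 = 14.29 m/day.
Seepage velocity v = q / n_e = 14.29 / 0.20 = 71.44 m/day.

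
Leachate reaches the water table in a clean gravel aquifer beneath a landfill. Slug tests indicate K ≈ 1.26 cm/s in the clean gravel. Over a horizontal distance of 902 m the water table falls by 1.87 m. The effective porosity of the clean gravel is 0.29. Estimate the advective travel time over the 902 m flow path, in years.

0.317

Convert K: 1.26 cm/s × 864 = 1089 m/day.
Hydraulic gradient i = Δh / L = 1.87 / 902 = 0.002073.
Darcy flux q = K · i = 1089 × 0.002073 = 2.257 m/day.
Seepage velocity v = q / n_e = 2.257 / 0.29 = 7.783 m/day.
Travel time t = L / v = 902 / 7.783 = 115.9 days = 0.3173 years.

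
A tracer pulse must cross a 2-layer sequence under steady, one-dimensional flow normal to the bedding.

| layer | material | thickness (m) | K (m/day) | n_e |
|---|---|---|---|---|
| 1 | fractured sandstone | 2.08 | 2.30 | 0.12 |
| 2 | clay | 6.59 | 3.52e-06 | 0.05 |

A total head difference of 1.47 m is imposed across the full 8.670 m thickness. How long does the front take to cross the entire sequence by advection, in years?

With flow normal to the layers, continuity requires the same specific discharge q through every layer.
Σ(b_i/K_i) = 2.08/2.30 + 6.59/3.52e-06 = 1.872e+06 d.
q = Δh / Σ(b_i/K_i) = 1.47 / 1.872e+06 = 7.852e-07 m/day.
In each layer the seepage velocity is v_i = q/n_i, so the layer transit time is t_i = b_i·n_i / q:
  layer 1 (fractured sandstone): t_1 = 2.08 × 0.12 / 7.852e-07 = 3.179e+05 d
  layer 2 (clay): t_2 = 6.59 × 0.05 / 7.852e-07 = 4.196e+05 d
Total t = Σ t_i = 7.375e+05 days = 2019 years.

2020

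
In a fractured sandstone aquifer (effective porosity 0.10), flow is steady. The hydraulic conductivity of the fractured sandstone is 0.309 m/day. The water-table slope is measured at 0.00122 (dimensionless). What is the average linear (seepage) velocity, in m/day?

Hydraulic gradient i = 0.00122.
Darcy flux q = K · i = 0.3090 × 0.001220 = 0.0003770 m/day.
Seepage velocity v = q / n_e = 0.0003770 / 0.10 = 0.003770 m/day.

0.00377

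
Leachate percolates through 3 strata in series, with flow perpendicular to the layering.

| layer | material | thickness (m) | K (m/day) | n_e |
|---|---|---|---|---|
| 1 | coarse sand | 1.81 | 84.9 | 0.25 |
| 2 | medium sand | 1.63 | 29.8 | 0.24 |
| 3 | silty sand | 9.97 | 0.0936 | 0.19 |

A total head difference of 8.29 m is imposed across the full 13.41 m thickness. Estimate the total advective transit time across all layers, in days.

35.2

With flow normal to the layers, continuity requires the same specific discharge q through every layer.
Σ(b_i/K_i) = 1.81/84.9 + 1.63/29.8 + 9.97/0.0936 = 106.6 d.
q = Δh / Σ(b_i/K_i) = 8.29 / 106.6 = 0.07777 m/day.
In each layer the seepage velocity is v_i = q/n_i, so the layer transit time is t_i = b_i·n_i / q:
  layer 1 (coarse sand): t_1 = 1.81 × 0.25 / 0.07777 = 5.818 d
  layer 2 (medium sand): t_2 = 1.63 × 0.24 / 0.07777 = 5.030 d
  layer 3 (silty sand): t_3 = 9.97 × 0.19 / 0.07777 = 24.36 d
Total t = Σ t_i = 35.21 days.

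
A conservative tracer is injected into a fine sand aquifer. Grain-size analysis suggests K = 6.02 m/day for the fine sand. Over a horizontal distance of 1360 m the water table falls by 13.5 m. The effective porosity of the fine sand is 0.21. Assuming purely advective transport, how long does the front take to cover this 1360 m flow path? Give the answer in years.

Hydraulic gradient i = Δh / L = 13.5 / 1360 = 0.009926.
Darcy flux q = K · i = 6.020 × 0.009926 = 0.05976 m/day.
Seepage velocity v = q / n_e = 0.05976 / 0.21 = 0.2846 m/day.
Travel time t = L / v = 1360 / 0.2846 = 4779 days = 13.09 years.

13.1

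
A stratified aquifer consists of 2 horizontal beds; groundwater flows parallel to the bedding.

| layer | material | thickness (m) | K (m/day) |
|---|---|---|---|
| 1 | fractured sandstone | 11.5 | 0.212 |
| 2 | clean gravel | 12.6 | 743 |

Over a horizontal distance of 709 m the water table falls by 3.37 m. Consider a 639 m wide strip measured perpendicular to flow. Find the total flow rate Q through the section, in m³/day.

Flow is parallel to layering, so each bed carries its own Darcy discharge and the transmissivities add.
Σ(K_i·b_i) = 0.212×11.5 + 743×12.6 = 9364 m²/day.
Hydraulic gradient i = Δh / L = 3.37 / 709 = 0.004753.
Q = Σ(K_i·b_i) · W · i = 9364 × 639 × 0.004753 = 28442 m³/day.

28400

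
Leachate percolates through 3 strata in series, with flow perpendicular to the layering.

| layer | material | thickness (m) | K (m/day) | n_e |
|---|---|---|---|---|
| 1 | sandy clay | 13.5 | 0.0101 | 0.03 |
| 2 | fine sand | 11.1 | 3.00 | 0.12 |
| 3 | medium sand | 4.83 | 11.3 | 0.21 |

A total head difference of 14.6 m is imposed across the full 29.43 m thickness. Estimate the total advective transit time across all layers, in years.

With flow normal to the layers, continuity requires the same specific discharge q through every layer.
Σ(b_i/K_i) = 13.5/0.0101 + 11.1/3.00 + 4.83/11.3 = 1341 d.
q = Δh / Σ(b_i/K_i) = 14.6 / 1341 = 0.01089 m/day.
In each layer the seepage velocity is v_i = q/n_i, so the layer transit time is t_i = b_i·n_i / q:
  layer 1 (sandy clay): t_1 = 13.5 × 0.03 / 0.01089 = 37.19 d
  layer 2 (fine sand): t_2 = 11.1 × 0.12 / 0.01089 = 122.3 d
  layer 3 (medium sand): t_3 = 4.83 × 0.21 / 0.01089 = 93.15 d
Total t = Σ t_i = 252.7 days = 0.6917 years.

0.692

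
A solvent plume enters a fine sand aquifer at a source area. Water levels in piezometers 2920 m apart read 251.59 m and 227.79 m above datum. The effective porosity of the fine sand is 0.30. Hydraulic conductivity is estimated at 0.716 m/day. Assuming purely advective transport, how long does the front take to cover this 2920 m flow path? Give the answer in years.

Hydraulic gradient i = (251.59 − 227.79) / 2920 = 23.8 / 2920 = 0.008151.
Darcy flux q = K · i = 0.7160 × 0.008151 = 0.005836 m/day.
Seepage velocity v = q / n_e = 0.005836 / 0.30 = 0.01945 m/day.
Travel time t = L / v = 2920 / 0.01945 = 1.501e+05 days = 411.0 years.

411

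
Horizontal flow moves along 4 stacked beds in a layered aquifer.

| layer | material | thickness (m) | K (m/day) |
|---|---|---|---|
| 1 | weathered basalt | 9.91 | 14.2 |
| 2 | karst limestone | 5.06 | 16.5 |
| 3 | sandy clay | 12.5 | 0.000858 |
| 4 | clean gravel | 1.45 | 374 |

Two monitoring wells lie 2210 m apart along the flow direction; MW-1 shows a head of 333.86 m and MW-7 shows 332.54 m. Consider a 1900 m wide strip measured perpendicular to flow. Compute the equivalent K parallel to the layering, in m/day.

Flow is parallel to layering, so each bed carries its own Darcy discharge and the transmissivities add.
Σ(K_i·b_i) = 14.2×9.91 + 16.5×5.06 + 0.000858×12.5 + 374×1.45 = 766.5 m²/day.
Total thickness b = 28.92 m, so K_eq = Σ(K_i·b_i)/b = 26.50 m/day.

26.5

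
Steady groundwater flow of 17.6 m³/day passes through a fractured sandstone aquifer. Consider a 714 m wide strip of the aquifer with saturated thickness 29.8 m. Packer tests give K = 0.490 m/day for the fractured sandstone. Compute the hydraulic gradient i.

Cross-sectional area A = 714 × 29.8 = 21277 m².
From Q = K·A·i, i = Q / (K·A) = 17.6 / (0.4900 × 21277) = 0.001688.

0.00169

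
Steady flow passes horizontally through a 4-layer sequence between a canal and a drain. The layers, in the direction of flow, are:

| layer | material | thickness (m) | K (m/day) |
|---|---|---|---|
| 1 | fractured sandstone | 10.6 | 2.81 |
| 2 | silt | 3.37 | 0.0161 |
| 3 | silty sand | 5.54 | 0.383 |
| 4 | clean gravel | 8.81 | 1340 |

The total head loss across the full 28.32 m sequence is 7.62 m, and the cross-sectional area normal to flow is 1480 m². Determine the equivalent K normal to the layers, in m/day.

0.124

Flow is perpendicular to layering, so the layers act in series and the equivalent K is the thickness-weighted harmonic mean.
Total thickness L = 10.6 + 3.37 + 5.54 + 8.81 = 28.32 m.
Σ(b_i/K_i) = 10.6/2.81 + 3.37/0.0161 + 5.54/0.383 + 8.81/1340 = 227.6 d.
K_eq = L / Σ(b_i/K_i) = 28.32 / 227.6 = 0.1245 m/day.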